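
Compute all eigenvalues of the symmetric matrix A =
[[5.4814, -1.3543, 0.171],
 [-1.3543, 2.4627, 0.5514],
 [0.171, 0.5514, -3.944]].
sigma(A) ≈ {-4, 2, 6}

A is real symmetric, so its spectrum consists of real eigenvalues. Expanding the characteristic polynomial of the displayed matrix gives
  det(λ I - A) = p(λ) = λ^3 + (-4)λ^2 + (-20)λ + (48).
Solving p(λ) = 0 yields eigenvalues ≈ -4, 2, 6. (A is shown rounded to 4 decimals, so these recover the underlying integer eigenvalues to within that precision.)
Verification: the trace of A = 4 equals the sum of eigenvalues 4, and det(A) ≈ -48.0004 matches the eigenvalue product -48.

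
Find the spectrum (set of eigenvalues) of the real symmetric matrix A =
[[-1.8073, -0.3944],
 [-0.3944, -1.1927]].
sigma(A) ≈ {-2, -1}

A is real symmetric, so its spectrum consists of real eigenvalues. Expanding the characteristic polynomial of the displayed matrix gives
  det(λ I - A) = p(λ) = λ^2 + (3)λ + (2).
Solving p(λ) = 0 yields eigenvalues ≈ -2, -1. (A is shown rounded to 4 decimals, so these recover the underlying integer eigenvalues to within that precision.)
Verification: the trace of A = -3 equals the sum of eigenvalues -3, and det(A) ≈ 2.0000 matches the eigenvalue product 2.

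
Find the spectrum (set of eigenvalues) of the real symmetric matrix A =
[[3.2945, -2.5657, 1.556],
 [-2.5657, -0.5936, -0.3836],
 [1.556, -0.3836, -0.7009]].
sigma(A) ≈ {-2, -1, 5}

A is real symmetric, so its spectrum consists of real eigenvalues. Expanding the characteristic polynomial of the displayed matrix gives
  det(λ I - A) = p(λ) = λ^3 + (-2)λ^2 + (-13)λ + (-10).
Solving p(λ) = 0 yields eigenvalues ≈ -2, -1, 5. (A is shown rounded to 4 decimals, so these recover the underlying integer eigenvalues to within that precision.)
Verification: the trace of A = 2 equals the sum of eigenvalues 2, and det(A) ≈ 9.9998 matches the eigenvalue product 10.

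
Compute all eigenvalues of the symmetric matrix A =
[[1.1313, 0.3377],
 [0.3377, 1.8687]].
sigma(A) ≈ {1, 2}

A is real symmetric, so its spectrum consists of real eigenvalues. Expanding the characteristic polynomial of the displayed matrix gives
  det(λ I - A) = p(λ) = λ^2 + (-3)λ + (2).
Solving p(λ) = 0 yields eigenvalues ≈ 1, 2. (A is shown rounded to 4 decimals, so these recover the underlying integer eigenvalues to within that precision.)
Verification: the trace of A = 3 equals the sum of eigenvalues 3, and det(A) ≈ 2.0000 matches the eigenvalue product 2.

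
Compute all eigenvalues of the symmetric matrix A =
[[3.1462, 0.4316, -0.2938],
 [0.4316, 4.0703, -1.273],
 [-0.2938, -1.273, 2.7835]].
sigma(A) ≈ {2, 3, 5}

A is real symmetric, so its spectrum consists of real eigenvalues. Expanding the characteristic polynomial of the displayed matrix gives
  det(λ I - A) = p(λ) = λ^3 + (-10)λ^2 + (31)λ + (-30).
Solving p(λ) = 0 yields eigenvalues ≈ 2, 3, 5. (A is shown rounded to 4 decimals, so these recover the underlying integer eigenvalues to within that precision.)
Verification: the trace of A = 10 equals the sum of eigenvalues 10, and det(A) ≈ 29.9999 matches the eigenvalue product 30.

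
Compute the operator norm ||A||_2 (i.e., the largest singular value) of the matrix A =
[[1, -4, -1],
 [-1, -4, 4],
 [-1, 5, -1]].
||A||_2 ≈ 7.9718 (= sqrt(largest eigenvalue of A^T A))

||A||_2 = sigma_max(A) = sqrt(lambda_max(A^T A)). Form the symmetric matrix M = A^T A =
[[3, -5, -4],
 [-5, 57, -17],
 [-4, -17, 18]].
Its characteristic polynomial (trace, sum of principal 2x2 minors, determinant of M give the coefficients) is
  p(λ) = det(λ I - M) = λ^3 - 78λ^2 + 921λ - 169.
No integer candidate from the rational root theorem (±divisors of 169) is a root, so the roots are irrational. The cubic discriminant is Δ = 1932741297 > 0, so there are three distinct real roots. p(0) = -169 and p(1) = 675 have opposite signs, so a root lies in (0, 1); Newton's method refines it to λ ≈ 0.1864. p(14) = 181 and p(15) = -529 have opposite signs, so a root lies in (14, 15); Newton's method refines it to λ ≈ 14.2644. p(63) = -1681 and p(64) = 1431 have opposite signs, so a root lies in (63, 64); Newton's method refines it to λ ≈ 63.5491. Check (Vieta): the three roots sum to 78, matching tr M = 78.
So the eigenvalues of A^T A are ≈ 0.1864, 14.2644, 63.5491 (all ≥ 0, as they must be for A^T A). The largest is λ_max ≈ 63.5491, hence ||A||_2 = sqrt(λ_max) ≈ 7.9718.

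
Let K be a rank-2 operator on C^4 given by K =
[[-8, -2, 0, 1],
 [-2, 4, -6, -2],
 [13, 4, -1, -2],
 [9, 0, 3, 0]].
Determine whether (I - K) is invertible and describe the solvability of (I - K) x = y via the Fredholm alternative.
(I - K) is invertible (det(I - K) = -5 ≠ 0), so for every y in C^4 the equation (I - K) x = y has a unique solution.

K has rank 2 and factors as K = U V^T = u1 v1^T + u2 v2^T with u1 = (-1, 2, 2, 0), v1 = (2, 2, -2, -1), u2 = (-2, -2, 3, 3), v2 = (3, 0, 1, 0) (multiplying out reproduces the displayed K). The nonzero eigenvalues of U V^T coincide with those of the 2 x 2 matrix G = V^T U = [[v1·u1, v1·u2], [v2·u1, v2·u2]] = [[-2, -17], [-1, -3]], and by the Sylvester determinant identity det(I_4 - U V^T) = det(I_2 - V^T U) = det([[3, 17], [1, 4]]) = (3)(4) - (17)(1) = -5. (Direct check: I - K =
[[9, 2, 0, -1],
 [2, -3, 6, 2],
 [-13, -4, 2, 2],
 [-9, 0, -3, 1]]
has determinant -5.) The finite-dimensional Fredholm alternative says: either (I - K) is invertible, or ker(I - K) ≠ {0} and then range(I - K) = ker((I - K)^*)^⊥, with dim ker(I - K) = dim ker((I - K)^*). Since det(I - K) ≠ 0, 1 is not an eigenvalue of K and ker(I - K) = {0}, so we are in the first case: for every y there is a unique x = (I - K)^(-1) y. (Explicitly, by the Woodbury identity, (I - U V^T)^(-1) = I + U (I_2 - G)^(-1) V^T.)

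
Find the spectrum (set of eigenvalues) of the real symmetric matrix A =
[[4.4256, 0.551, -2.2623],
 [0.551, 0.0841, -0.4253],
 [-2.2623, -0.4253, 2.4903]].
sigma(A) ≈ {0, 1, 6}

A is real symmetric, so its spectrum consists of real eigenvalues. Expanding the characteristic polynomial of the displayed matrix gives
  det(λ I - A) = p(λ) = λ^3 + (-7)λ^2 + (6)λ + (0).
Solving p(λ) = 0 yields eigenvalues ≈ 0, 1, 6. (A is shown rounded to 4 decimals, so these recover the underlying integer eigenvalues to within that precision.)
Verification: the trace of A = 7 equals the sum of eigenvalues 7, and det(A) ≈ 0.0002 matches the eigenvalue product 0.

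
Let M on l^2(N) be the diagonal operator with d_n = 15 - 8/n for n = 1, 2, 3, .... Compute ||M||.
||M|| = 15

For a diagonal operator on l^2 with entries d_n, ||M|| = sup_n |d_n|. Here d_1 = 7, d_2 = 11, ..., and d_n = 15 - 8/n increases monotonically toward 15. All terms lie in [7, 15), so |d_n| = d_n and the supremum is the limit 15, which is not attained by any individual d_n. Hence ||M|| = 15.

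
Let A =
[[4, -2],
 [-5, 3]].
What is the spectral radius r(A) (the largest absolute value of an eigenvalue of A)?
r(A) = (7 + sqrt(41))/2 ≈ 6.7016

The eigenvalues of A are the roots of its characteristic polynomial. With M = A (coefficients from the trace and determinant):
  p(λ) = det(λ I - M) = λ^2 - 7λ + 2.
For λ^2 - 7λ + 2 the discriminant is 41. It is nonnegative but not a perfect square, so the roots are real and irrational: λ = (7 ± sqrt(41))/2 ≈ 6.7016, 0.2984.
Thus the eigenvalues (to 4 decimals) are 6.7016 (modulus 6.7016); 0.2984 (modulus 0.2984). The spectral radius is the largest modulus: r(A) = (7 + sqrt(41))/2 ≈ 6.7016. (Cross-check: r(A) ≤ ||A||_2 ≈ 7.3434; equality holds whenever A is normal, though it can also hold for some non-normal A.)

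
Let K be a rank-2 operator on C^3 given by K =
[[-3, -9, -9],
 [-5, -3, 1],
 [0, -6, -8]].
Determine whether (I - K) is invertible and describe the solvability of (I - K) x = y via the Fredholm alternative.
(I - K) is invertible (det(I - K) = 33 ≠ 0), so for every y in C^3 the equation (I - K) x = y has a unique solution.

K has rank 2 and factors as K = U V^T = u1 v1^T + u2 v2^T with u1 = (3, 1, 2), v1 = (-1, -3, -3), u2 = (0, -2, 1), v2 = (2, 0, -2) (multiplying out reproduces the displayed K). The nonzero eigenvalues of U V^T coincide with those of the 2 x 2 matrix G = V^T U = [[v1·u1, v1·u2], [v2·u1, v2·u2]] = [[-12, 3], [2, -2]], and by the Sylvester determinant identity det(I_3 - U V^T) = det(I_2 - V^T U) = det([[13, -3], [-2, 3]]) = (13)(3) - (-3)(-2) = 33. (Direct check: I - K =
[[4, 9, 9],
 [5, 4, -1],
 [0, 6, 9]]
has determinant 33.) The finite-dimensional Fredholm alternative says: either (I - K) is invertible, or ker(I - K) ≠ {0} and then range(I - K) = ker((I - K)^*)^⊥, with dim ker(I - K) = dim ker((I - K)^*). Since det(I - K) ≠ 0, 1 is not an eigenvalue of K and ker(I - K) = {0}, so we are in the first case: for every y there is a unique x = (I - K)^(-1) y. (Explicitly, by the Woodbury identity, (I - U V^T)^(-1) = I + U (I_2 - G)^(-1) V^T.)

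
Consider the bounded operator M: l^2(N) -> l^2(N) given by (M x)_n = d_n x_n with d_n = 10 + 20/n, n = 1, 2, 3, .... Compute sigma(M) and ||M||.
sigma(M) = {10 + 20/n : n ≥ 1} ∪ {10}; ||M|| = 30

A bounded diagonal operator on l^2 with diagonal entries d_n has spectrum equal to the closure of {d_n : n ≥ 1}: every d_n is an eigenvalue (with eigenvector e_n), so {d_n} ⊂ sigma(M); the spectrum is closed, so its closure is too; and for lambda not in the closure, (M - lambda I) has bounded inverse (the diagonal entries 1/(d_n - lambda) are bounded). For our sequence d_n = 10 + 20/n, n = 1, 2, 3, ...:
  - {d_n} = {10 + 20/n : n ≥ 1}; the only limit point is 10
  - closure = {10 + 20/n : n ≥ 1} ∪ {10}
For the norm: a diagonal operator has ||M|| = sup_n |d_n|. Here d_n = 10 + 20/n is positive and decreasing, so sup_n |d_n| = d_1 = 10 + 20 = 30. So ||M|| = 30.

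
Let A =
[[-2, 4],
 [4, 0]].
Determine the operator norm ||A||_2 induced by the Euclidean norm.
||A||_2 = sqrt((36 + sqrt(272))/2) ≈ 5.1231 (= sqrt(largest eigenvalue of A^T A))

||A||_2 = sigma_max(A) = sqrt(lambda_max(A^T A)). Form the symmetric matrix M = A^T A =
[[20, -8],
 [-8, 16]].
Its characteristic polynomial (trace, determinant of M give the coefficients) is
  p(λ) = det(λ I - M) = λ^2 - 36λ + 256.
For λ^2 - 36λ + 256 the discriminant is 272. It is nonnegative but not a perfect square, so the roots are real and irrational: λ = (36 ± sqrt(272))/2 ≈ 26.2462, 9.7538.
So the eigenvalues of A^T A are ≈ 9.7538, 26.2462 (all ≥ 0, as they must be for A^T A). The largest is λ_max = (36 + sqrt(272))/2 ≈ 26.2462, hence ||A||_2 = sqrt(λ_max) = sqrt((36 + sqrt(272))/2) ≈ 5.1231.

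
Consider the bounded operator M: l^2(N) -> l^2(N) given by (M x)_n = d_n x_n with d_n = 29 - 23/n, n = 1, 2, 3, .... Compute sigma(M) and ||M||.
sigma(M) = {29 - 23/n : n ≥ 1} ∪ {29}; ||M|| = 29

A bounded diagonal operator on l^2 with diagonal entries d_n has spectrum equal to the closure of {d_n : n ≥ 1}: every d_n is an eigenvalue (with eigenvector e_n), so {d_n} ⊂ sigma(M); the spectrum is closed, so its closure is too; and for lambda not in the closure, (M - lambda I) has bounded inverse (the diagonal entries 1/(d_n - lambda) are bounded). For our sequence d_n = 29 - 23/n, n = 1, 2, 3, ...:
  - {d_n} = {29 - 23/n : n ≥ 1}; the only limit point is 29
  - closure = {29 - 23/n : n ≥ 1} ∪ {29}
For the norm: a diagonal operator has ||M|| = sup_n |d_n|. Here d_n = 29 - 23/n increases monotonically from d_1 = 6 toward 29, with all terms in [6, 29); so sup_n |d_n| = 29 (the supremum is the limit, not attained). So ||M|| = 29.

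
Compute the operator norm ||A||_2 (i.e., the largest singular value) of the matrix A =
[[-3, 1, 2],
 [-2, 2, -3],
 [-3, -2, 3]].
||A||_2 ≈ 5.7391 (= sqrt(largest eigenvalue of A^T A))

||A||_2 = sigma_max(A) = sqrt(lambda_max(A^T A)). Form the symmetric matrix M = A^T A =
[[22, -1, -9],
 [-1, 9, -10],
 [-9, -10, 22]].
Its characteristic polynomial (trace, sum of principal 2x2 minors, determinant of M give the coefficients) is
  p(λ) = det(λ I - M) = λ^3 - 53λ^2 + 698λ - 1225.
No integer candidate from the rational root theorem (±divisors of 1225) is a root, so the roots are irrational. The cubic discriminant is Δ = 53985993 > 0, so there are three distinct real roots. p(2) = -33 and p(3) = 419 have opposite signs, so a root lies in (2, 3); Newton's method refines it to λ ≈ 2.0667. p(17) = 237 and p(18) = -1 have opposite signs, so a root lies in (17, 18); Newton's method refines it to λ ≈ 17.9958. p(32) = -393 and p(33) = 29 have opposite signs, so a root lies in (32, 33); Newton's method refines it to λ ≈ 32.9375. Check (Vieta): the three roots sum to 53, matching tr M = 53.
So the eigenvalues of A^T A are ≈ 2.0667, 17.9958, 32.9375 (all ≥ 0, as they must be for A^T A). The largest is λ_max ≈ 32.9375, hence ||A||_2 = sqrt(λ_max) ≈ 5.7391.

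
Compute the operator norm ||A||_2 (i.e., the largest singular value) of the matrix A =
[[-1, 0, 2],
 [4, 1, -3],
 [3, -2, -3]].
||A||_2 ≈ 6.883 (= sqrt(largest eigenvalue of A^T A))

||A||_2 = sigma_max(A) = sqrt(lambda_max(A^T A)). Form the symmetric matrix M = A^T A =
[[26, -2, -23],
 [-2, 5, 3],
 [-23, 3, 22]].
Its characteristic polynomial (trace, sum of principal 2x2 minors, determinant of M give the coefficients) is
  p(λ) = det(λ I - M) = λ^3 - 53λ^2 + 270λ - 169.
No integer candidate from the rational root theorem (±divisors of 169) is a root, so the roots are irrational. The cubic discriminant is Δ = 68163121 > 0, so there are three distinct real roots. p(0) = -169 and p(1) = 49 have opposite signs, so a root lies in (0, 1); Newton's method refines it to λ ≈ 0.7287. p(4) = 127 and p(5) = -19 have opposite signs, so a root lies in (4, 5); Newton's method refines it to λ ≈ 4.895. p(47) = -733 and p(48) = 1271 have opposite signs, so a root lies in (47, 48); Newton's method refines it to λ ≈ 47.3762. Check (Vieta): the three roots sum to 53, matching tr M = 53.
So the eigenvalues of A^T A are ≈ 0.7287, 4.895, 47.3762 (all ≥ 0, as they must be for A^T A). The largest is λ_max ≈ 47.3762, hence ||A||_2 = sqrt(λ_max) ≈ 6.883.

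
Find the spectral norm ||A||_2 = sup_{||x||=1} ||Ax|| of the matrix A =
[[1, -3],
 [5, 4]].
||A||_2 = sqrt((51 + sqrt(1157))/2) ≈ 6.5198 (= sqrt(largest eigenvalue of A^T A))

||A||_2 = sigma_max(A) = sqrt(lambda_max(A^T A)). Form the symmetric matrix M = A^T A =
[[26, 17],
 [17, 25]].
Its characteristic polynomial (trace, determinant of M give the coefficients) is
  p(λ) = det(λ I - M) = λ^2 - 51λ + 361.
For λ^2 - 51λ + 361 the discriminant is 1157. It is nonnegative but not a perfect square, so the roots are real and irrational: λ = (51 ± sqrt(1157))/2 ≈ 42.5074, 8.4926.
So the eigenvalues of A^T A are ≈ 8.4926, 42.5074 (all ≥ 0, as they must be for A^T A). The largest is λ_max = (51 + sqrt(1157))/2 ≈ 42.5074, hence ||A||_2 = sqrt(λ_max) = sqrt((51 + sqrt(1157))/2) ≈ 6.5198.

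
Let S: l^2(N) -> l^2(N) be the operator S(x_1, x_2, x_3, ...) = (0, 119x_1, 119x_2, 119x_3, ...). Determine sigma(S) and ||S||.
sigma(S) = closed disk {z in C : |z| ≤ 119}; ||S|| = 119

Note S = 119·U where U is the unit right shift (U x)_k = x_{k-1} (with x_0 := 0); so ||S|| = 119||U|| and sigma(S) = 119·sigma(U). ||S x||^2 = sum_{k≥1} |119x_k|^2 = 14161||x||^2, so ||S|| = 119 and sigma(S) ⊂ {|z| ≤ 119}. For any |lambda| < 119, the equation (S - lambda I) x = 0 forces x_1 = 0, then 119x_k = lambda x_{k+1} ⇒ x = 0, so S has no eigenvalues. But (S - lambda I) is not surjective for |lambda| < 119: solving (S - lambda I) x = e_1 would require x_n proportional to (lambda/119)^(-n), which is not in l^2. So every |lambda| < 119 lies in the residual spectrum. The boundary |lambda| = 119 is in the approximate point spectrum (the spectrum is closed). Hence sigma(S) is the closed disk of radius 119.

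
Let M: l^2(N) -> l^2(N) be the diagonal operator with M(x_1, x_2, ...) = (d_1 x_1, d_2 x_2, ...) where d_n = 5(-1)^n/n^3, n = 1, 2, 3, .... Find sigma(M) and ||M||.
sigma(M) = {5(-1)^n/n^3 : n ≥ 1} ∪ {0}; ||M|| = 5

A bounded diagonal operator on l^2 with diagonal entries d_n has spectrum equal to the closure of {d_n : n ≥ 1}: every d_n is an eigenvalue (with eigenvector e_n), so {d_n} ⊂ sigma(M); the spectrum is closed, so its closure is too; and for lambda not in the closure, (M - lambda I) has bounded inverse (the diagonal entries 1/(d_n - lambda) are bounded). For our sequence d_n = 5(-1)^n/n^3, n = 1, 2, 3, ...:
  - {d_n} = {5(-1)^n/n^3 : n ≥ 1}; the only limit point is 0
  - closure = {5(-1)^n/n^3 : n ≥ 1} ∪ {0}
For the norm: a diagonal operator has ||M|| = sup_n |d_n|. Here |d_n| = 5/n^3 is decreasing, so sup_n |d_n| = |d_1| = 5. So ||M|| = 5.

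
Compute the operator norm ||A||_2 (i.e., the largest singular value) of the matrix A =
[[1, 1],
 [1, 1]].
||A||_2 = 2 (= sqrt(largest eigenvalue of A^T A))

||A||_2 = sigma_max(A) = sqrt(lambda_max(A^T A)). Form the symmetric matrix M = A^T A =
[[2, 2],
 [2, 2]].
Its characteristic polynomial (trace, determinant of M give the coefficients) is
  p(λ) = det(λ I - M) = λ^2 - 4λ.
For λ^2 - 4λ the discriminant is 16. It is a perfect square (4^2), so the roots are rational: λ = (4 ± 4)/2 = 4, 0.
So the eigenvalues of A^T A are ≈ 0, 4 (all ≥ 0, as they must be for A^T A). The largest is λ_max = 4, hence ||A||_2 = sqrt(λ_max) = 2.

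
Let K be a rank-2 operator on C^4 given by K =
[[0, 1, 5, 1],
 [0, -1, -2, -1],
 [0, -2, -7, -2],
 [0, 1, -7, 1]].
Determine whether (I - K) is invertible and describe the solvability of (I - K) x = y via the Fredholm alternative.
(I - K) is invertible (det(I - K) = -10 ≠ 0), so for every y in C^4 the equation (I - K) x = y has a unique solution.

K has rank 2 and factors as K = U V^T = u1 v1^T + u2 v2^T with u1 = (1, 0, -1, -3), v1 = (0, 0, 3, 0), u2 = (-1, 1, 2, -1), v2 = (0, -1, -2, -1) (multiplying out reproduces the displayed K). The nonzero eigenvalues of U V^T coincide with those of the 2 x 2 matrix G = V^T U = [[v1·u1, v1·u2], [v2·u1, v2·u2]] = [[-3, 6], [5, -4]], and by the Sylvester determinant identity det(I_4 - U V^T) = det(I_2 - V^T U) = det([[4, -6], [-5, 5]]) = (4)(5) - (-6)(-5) = -10. (Direct check: I - K =
[[1, -1, -5, -1],
 [0, 2, 2, 1],
 [0, 2, 8, 2],
 [0, -1, 7, 0]]
has determinant -10.) The finite-dimensional Fredholm alternative says: either (I - K) is invertible, or ker(I - K) ≠ {0} and then range(I - K) = ker((I - K)^*)^⊥, with dim ker(I - K) = dim ker((I - K)^*). Since det(I - K) ≠ 0, 1 is not an eigenvalue of K and ker(I - K) = {0}, so we are in the first case: for every y there is a unique x = (I - K)^(-1) y. (Explicitly, by the Woodbury identity, (I - U V^T)^(-1) = I + U (I_2 - G)^(-1) V^T.)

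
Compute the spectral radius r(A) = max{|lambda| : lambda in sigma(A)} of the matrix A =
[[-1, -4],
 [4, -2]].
r(A) = sqrt(18) ≈ 4.2426

The eigenvalues of A are the roots of its characteristic polynomial. With M = A (coefficients from the trace and determinant):
  p(λ) = det(λ I - M) = λ^2 + 3λ + 18.
For λ^2 + 3λ + 18 the discriminant is -63. It is negative, so the roots are the complex-conjugate pair λ = -3/2 ± (sqrt(63)/2) i ≈ -1.5 ± 3.9686i. For a conjugate pair the product of the roots equals the constant term, so |λ|^2 = 18 and |λ| = sqrt(18) ≈ 4.2426.
Thus the eigenvalues (to 4 decimals) are -1.5 ± 3.9686i (modulus 4.2426). The spectral radius is the largest modulus: r(A) = sqrt(18) ≈ 4.2426. (Cross-check: r(A) ≤ ||A||_2 ≈ 4.772; equality holds whenever A is normal, though it can also hold for some non-normal A.)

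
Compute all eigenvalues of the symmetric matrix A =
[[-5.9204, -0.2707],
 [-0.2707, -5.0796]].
sigma(A) ≈ {-6, -5}

A is real symmetric, so its spectrum consists of real eigenvalues. Expanding the characteristic polynomial of the displayed matrix gives
  det(λ I - A) = p(λ) = λ^2 + (11)λ + (30).
Solving p(λ) = 0 yields eigenvalues ≈ -6, -5. (A is shown rounded to 4 decimals, so these recover the underlying integer eigenvalues to within that precision.)
Verification: the trace of A = -11 equals the sum of eigenvalues -11, and det(A) ≈ 30.0000 matches the eigenvalue product 30.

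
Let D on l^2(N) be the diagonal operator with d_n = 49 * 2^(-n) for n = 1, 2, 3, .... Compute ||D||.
||D|| = 49/2 (attained at n = 1)

For D diagonal, ||D|| = sup_n |d_n|. The sequence d_n = 49 * 2^(-n) is positive and strictly decreasing (ratio 2^(-1) < 1), so the supremum is d_1 = 49/2. Hence ||D|| = 49/2.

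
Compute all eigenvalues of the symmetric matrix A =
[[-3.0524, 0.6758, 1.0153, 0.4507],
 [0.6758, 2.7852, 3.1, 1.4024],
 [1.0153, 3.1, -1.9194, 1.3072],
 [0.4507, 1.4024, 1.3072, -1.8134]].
sigma(A) ≈ {-4, -3, -2, 5}

A is real symmetric, so its spectrum consists of real eigenvalues. Expanding the characteristic polynomial of the displayed matrix gives
  det(λ I - A) = p(λ) = λ^4 + (4)λ^3 + (-19)λ^2 + (-105.9974)λ + (-119.9955).
Solving p(λ) = 0 yields eigenvalues ≈ -4, -3, -2, 5. (A is shown rounded to 4 decimals, so these recover the underlying integer eigenvalues to within that precision.)
Verification: the trace of A = -4 equals the sum of eigenvalues -4, and det(A) ≈ -119.9955 matches the eigenvalue product -120.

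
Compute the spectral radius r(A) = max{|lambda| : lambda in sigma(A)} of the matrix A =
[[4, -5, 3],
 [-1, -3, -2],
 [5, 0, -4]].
r(A) ≈ 6.4661

The eigenvalues of A are the roots of its characteristic polynomial. With M = A (coefficients from the trace, the sum of principal 2x2 minors, and det A):
  p(λ) = det(λ I - M) = λ^3 + 3λ^2 - 36λ - 163.
No integer candidate from the rational root theorem (±divisors of 163) is a root, so the roots are irrational. The cubic discriminant is Δ = -184599 < 0, so there is one real root and a complex-conjugate pair. p(6) = -55 and p(7) = 75 have opposite signs, so a root lies in (6, 7); Newton's method refines it to λ ≈ 6.4661. Dividing out (λ - (6.4661)) leaves approximately λ^2 + 9.4661λ + 25.2085. For λ^2 + 9.4661λ + 25.2085 the discriminant is -11.2271. It is negative, so the remaining roots are the complex-conjugate pair λ ≈ -4.733 ± 1.6753i. Their product equals the constant term, so |λ|^2 ≈ 25.2085 and |λ| ≈ 5.0208.
Thus the eigenvalues (to 4 decimals) are 6.4661 (modulus 6.4661); -4.733 ± 1.6753i (modulus 5.0208). The spectral radius is the largest modulus: r(A) ≈ 6.4661. (Cross-check: r(A) ≤ ||A||_2 ≈ 7.4497; equality holds whenever A is normal, though it can also hold for some non-normal A.)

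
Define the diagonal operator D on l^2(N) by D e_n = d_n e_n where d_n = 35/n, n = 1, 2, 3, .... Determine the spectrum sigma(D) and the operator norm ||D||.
sigma(D) = {35/n : n ≥ 1} ∪ {0}; ||D|| = 35

A bounded diagonal operator on l^2 with diagonal entries d_n has spectrum equal to the closure of {d_n : n ≥ 1}: every d_n is an eigenvalue (with eigenvector e_n), so {d_n} ⊂ sigma(D); the spectrum is closed, so its closure is too; and for lambda not in the closure, (D - lambda I) has bounded inverse (the diagonal entries 1/(d_n - lambda) are bounded). For our sequence d_n = 35/n, n = 1, 2, 3, ...:
  - {d_n} = {35/n : n ≥ 1}; the only limit point is 0
  - closure = {35/n : n ≥ 1} ∪ {0}
For the norm: a diagonal operator has ||D|| = sup_n |d_n|. Here d_n = 35/n is positive and decreasing, so sup_n |d_n| = d_1 = 35. So ||D|| = 35.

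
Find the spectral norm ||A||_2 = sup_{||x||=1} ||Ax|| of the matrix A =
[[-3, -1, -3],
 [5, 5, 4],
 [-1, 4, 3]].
||A||_2 ≈ 9.7066 (= sqrt(largest eigenvalue of A^T A))

||A||_2 = sigma_max(A) = sqrt(lambda_max(A^T A)). Form the symmetric matrix M = A^T A =
[[35, 24, 26],
 [24, 42, 35],
 [26, 35, 34]].
Its characteristic polynomial (trace, sum of principal 2x2 minors, determinant of M give the coefficients) is
  p(λ) = det(λ I - M) = λ^3 - 111λ^2 + 1611λ - 2809.
No integer candidate from the rational root theorem (±divisors of 2809) is a root, so the roots are irrational. The cubic discriminant is Δ = 8714504016 > 0, so there are three distinct real roots. p(2) = -23 and p(3) = 1052 have opposite signs, so a root lies in (2, 3); Newton's method refines it to λ ≈ 2.0195. p(14) = 733 and p(15) = -244 have opposite signs, so a root lies in (14, 15); Newton's method refines it to λ ≈ 14.7627. p(94) = -1587 and p(95) = 5836 have opposite signs, so a root lies in (94, 95); Newton's method refines it to λ ≈ 94.2177. Check (Vieta): the three roots sum to 111, matching tr M = 111.
So the eigenvalues of A^T A are ≈ 2.0195, 14.7627, 94.2177 (all ≥ 0, as they must be for A^T A). The largest is λ_max ≈ 94.2177, hence ||A||_2 = sqrt(λ_max) ≈ 9.7066.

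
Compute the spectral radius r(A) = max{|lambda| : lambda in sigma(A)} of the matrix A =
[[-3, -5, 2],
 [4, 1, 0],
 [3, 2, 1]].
r(A) ≈ 3.794

The eigenvalues of A are the roots of its characteristic polynomial. With M = A (coefficients from the trace, the sum of principal 2x2 minors, and det A):
  p(λ) = det(λ I - M) = λ^3 + λ^2 + 9λ - 27.
No integer candidate from the rational root theorem (±divisors of 27) is a root, so the roots are irrational. The cubic discriminant is Δ = -26784 < 0, so there is one real root and a complex-conjugate pair. p(1) = -16 and p(2) = 3 have opposite signs, so a root lies in (1, 2); Newton's method refines it to λ ≈ 1.8758. Dividing out (λ - (1.8758)) leaves approximately λ^2 + 2.8758λ + 14.3942. For λ^2 + 2.8758λ + 14.3942 the discriminant is -49.3069. It is negative, so the remaining roots are the complex-conjugate pair λ ≈ -1.4379 ± 3.5109i. Their product equals the constant term, so |λ|^2 ≈ 14.3942 and |λ| ≈ 3.794.
Thus the eigenvalues (to 4 decimals) are 1.8758 (modulus 1.8758); -1.4379 ± 3.5109i (modulus 3.794). The spectral radius is the largest modulus: r(A) ≈ 3.794. (Cross-check: r(A) ≤ ||A||_2 ≈ 7.6276; equality holds whenever A is normal, though it can also hold for some non-normal A.)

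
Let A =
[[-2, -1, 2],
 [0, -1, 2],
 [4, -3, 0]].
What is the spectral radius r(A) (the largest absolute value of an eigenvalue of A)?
r(A) ≈ 3.8216

The eigenvalues of A are the roots of its characteristic polynomial. With M = A (coefficients from the trace, the sum of principal 2x2 minors, and det A):
  p(λ) = det(λ I - M) = λ^3 + 3λ^2 + 12.
No integer candidate from the rational root theorem (±divisors of 12) is a root, so the roots are irrational. The cubic discriminant is Δ = -5184 < 0, so there is one real root and a complex-conjugate pair. p(-4) = -4 and p(-3) = 12 have opposite signs, so a root lies in (-4, -3); Newton's method refines it to λ ≈ -3.8216. Dividing out (λ - (-3.8216)) leaves approximately λ^2 - 0.8216λ + 3.14. For λ^2 - 0.8216λ + 3.14 the discriminant is -11.885. It is negative, so the remaining roots are the complex-conjugate pair λ ≈ 0.4108 ± 1.7237i. Their product equals the constant term, so |λ|^2 ≈ 3.14 and |λ| ≈ 1.772.
Thus the eigenvalues (to 4 decimals) are -3.8216 (modulus 3.8216); 0.4108 ± 1.7237i (modulus 1.772). The spectral radius is the largest modulus: r(A) ≈ 3.8216. (Cross-check: r(A) ≤ ||A||_2 ≈ 5.1525; equality holds whenever A is normal, though it can also hold for some non-normal A.)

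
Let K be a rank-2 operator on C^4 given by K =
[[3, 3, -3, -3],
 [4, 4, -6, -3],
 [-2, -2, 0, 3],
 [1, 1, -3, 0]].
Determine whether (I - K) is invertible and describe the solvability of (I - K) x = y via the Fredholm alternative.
(I - K) is invertible (det(I - K) = -9 ≠ 0), so for every y in C^4 the equation (I - K) x = y has a unique solution.

K has rank 2 and factors as K = U V^T = u1 v1^T + u2 v2^T with u1 = (1, 2, 0, 1), v1 = (1, 1, -3, 0), u2 = (-1, -1, 1, 0), v2 = (-2, -2, 0, 3) (multiplying out reproduces the displayed K). The nonzero eigenvalues of U V^T coincide with those of the 2 x 2 matrix G = V^T U = [[v1·u1, v1·u2], [v2·u1, v2·u2]] = [[3, -5], [-3, 4]], and by the Sylvester determinant identity det(I_4 - U V^T) = det(I_2 - V^T U) = det([[-2, 5], [3, -3]]) = (-2)(-3) - (5)(3) = -9. (Direct check: I - K =
[[-2, -3, 3, 3],
 [-4, -3, 6, 3],
 [2, 2, 1, -3],
 [-1, -1, 3, 1]]
has determinant -9.) The finite-dimensional Fredholm alternative says: either (I - K) is invertible, or ker(I - K) ≠ {0} and then range(I - K) = ker((I - K)^*)^⊥, with dim ker(I - K) = dim ker((I - K)^*). Since det(I - K) ≠ 0, 1 is not an eigenvalue of K and ker(I - K) = {0}, so we are in the first case: for every y there is a unique x = (I - K)^(-1) y. (Explicitly, by the Woodbury identity, (I - U V^T)^(-1) = I + U (I_2 - G)^(-1) V^T.)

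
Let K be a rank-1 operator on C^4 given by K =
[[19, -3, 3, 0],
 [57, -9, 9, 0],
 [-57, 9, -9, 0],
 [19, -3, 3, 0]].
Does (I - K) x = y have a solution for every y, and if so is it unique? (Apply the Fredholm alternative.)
(I - K) is singular (det(I - K) = 0, i.e. 1 ∈ sigma(K)). (I - K) x = y is solvable iff y ⊥ ker((I - K)^*) = span{(19, -3, 3, 0)}, i.e. iff 19y_1 - 3y_2 + 3y_3 = 0. When solvable, the solutions are x = y + c·(1, 3, -3, 1), c arbitrary (ker(I - K) = span{(1, 3, -3, 1)}, dimension 1).

K has rank 1, so it is an outer product K = u v^T: every row of K is a multiple of one row vector. Reading off the entries, u = (1, 3, -3, 1) and v = (19, -3, 3, 0) (row i of K equals u_i·v^T). A rank-one matrix u v^T satisfies K u = u (v·u) and kills the (3)-dimensional subspace v^⊥, so its characteristic polynomial is lambda^3 (lambda - v·u) with v·u = tr K = 1. Hence the eigenvalues of I - K are 1 (multiplicity 3) and 1 - (1) = 0, so det(I - K) = 0. (Direct check: I - K =
[[-18, 3, -3, 0],
 [-57, 10, -9, 0],
 [57, -9, 10, 0],
 [-19, 3, -3, 1]]
has determinant 0.) So 1 is an eigenvalue of K and (I - K) is not invertible. The finite-dimensional Fredholm alternative says: either (I - K) is invertible, or ker(I - K) ≠ {0} and then range(I - K) = ker((I - K)^*)^⊥, with dim ker(I - K) = dim ker((I - K)^*). We are in the second case, so we need both kernels. Kernel of I - K: (I - K) u = u - u (v·u) = u - u = 0, so ker(I - K) = span{u} = span{(1, 3, -3, 1)} (it is exactly 1-dimensional because rank(I - K) = 3). Kernel of the adjoint: K is real, so (I - K)^* = I - K^T = I - v u^T, and (I - v u^T) v = v - v (u·v) = 0; hence ker((I - K)^*) = span{v} = span{(19, -3, 3, 0)}. Therefore (I - K) x = y is solvable iff <y, v> = 0, i.e. iff 19y_1 - 3y_2 + 3y_3 = 0. When this holds, K y = u (v·y) = 0, so (I - K) y = y and x = y is a particular solution; the full solution set is the line x = y + c·u = y + c·(1, 3, -3, 1), c ∈ C.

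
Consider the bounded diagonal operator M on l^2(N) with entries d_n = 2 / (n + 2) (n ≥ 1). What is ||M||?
||M|| = 2/3 (attained at n = 1)

For M diagonal, ||M|| = sup_n |d_n| = sup_n 2/(n + 2). This is positive and strictly decreasing in n, so the supremum is attained at n = 1: d_1 = 2/(1 + 2) = 2/3. Hence ||M|| = 2/3.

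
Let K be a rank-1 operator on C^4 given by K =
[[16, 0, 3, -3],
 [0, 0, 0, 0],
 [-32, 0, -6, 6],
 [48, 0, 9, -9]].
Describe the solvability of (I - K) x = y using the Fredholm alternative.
(I - K) is singular (det(I - K) = 0, i.e. 1 ∈ sigma(K)). (I - K) x = y is solvable iff y ⊥ ker((I - K)^*) = span{(16, 0, 3, -3)}, i.e. iff 16y_1 + 3y_3 - 3y_4 = 0. When solvable, the solutions are x = y + c·(1, 0, -2, 3), c arbitrary (ker(I - K) = span{(1, 0, -2, 3)}, dimension 1).

K has rank 1, so it is an outer product K = u v^T: every row of K is a multiple of one row vector. Reading off the entries, u = (1, 0, -2, 3) and v = (16, 0, 3, -3) (row i of K equals u_i·v^T). A rank-one matrix u v^T satisfies K u = u (v·u) and kills the (3)-dimensional subspace v^⊥, so its characteristic polynomial is lambda^3 (lambda - v·u) with v·u = tr K = 1. Hence the eigenvalues of I - K are 1 (multiplicity 3) and 1 - (1) = 0, so det(I - K) = 0. (Direct check: I - K =
[[-15, 0, -3, 3],
 [0, 1, 0, 0],
 [32, 0, 7, -6],
 [-48, 0, -9, 10]]
has determinant 0.) So 1 is an eigenvalue of K and (I - K) is not invertible. The finite-dimensional Fredholm alternative says: either (I - K) is invertible, or ker(I - K) ≠ {0} and then range(I - K) = ker((I - K)^*)^⊥, with dim ker(I - K) = dim ker((I - K)^*). We are in the second case, so we need both kernels. Kernel of I - K: (I - K) u = u - u (v·u) = u - u = 0, so ker(I - K) = span{u} = span{(1, 0, -2, 3)} (it is exactly 1-dimensional because rank(I - K) = 3). Kernel of the adjoint: K is real, so (I - K)^* = I - K^T = I - v u^T, and (I - v u^T) v = v - v (u·v) = 0; hence ker((I - K)^*) = span{v} = span{(16, 0, 3, -3)}. Therefore (I - K) x = y is solvable iff <y, v> = 0, i.e. iff 16y_1 + 3y_3 - 3y_4 = 0. When this holds, K y = u (v·y) = 0, so (I - K) y = y and x = y is a particular solution; the full solution set is the line x = y + c·u = y + c·(1, 0, -2, 3), c ∈ C.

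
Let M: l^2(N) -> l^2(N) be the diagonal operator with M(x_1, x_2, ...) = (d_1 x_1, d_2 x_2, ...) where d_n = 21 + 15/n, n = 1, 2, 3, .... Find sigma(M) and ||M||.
sigma(M) = {21 + 15/n : n ≥ 1} ∪ {21}; ||M|| = 36

A bounded diagonal operator on l^2 with diagonal entries d_n has spectrum equal to the closure of {d_n : n ≥ 1}: every d_n is an eigenvalue (with eigenvector e_n), so {d_n} ⊂ sigma(M); the spectrum is closed, so its closure is too; and for lambda not in the closure, (M - lambda I) has bounded inverse (the diagonal entries 1/(d_n - lambda) are bounded). For our sequence d_n = 21 + 15/n, n = 1, 2, 3, ...:
  - {d_n} = {21 + 15/n : n ≥ 1}; the only limit point is 21
  - closure = {21 + 15/n : n ≥ 1} ∪ {21}
For the norm: a diagonal operator has ||M|| = sup_n |d_n|. Here d_n = 21 + 15/n is positive and decreasing, so sup_n |d_n| = d_1 = 21 + 15 = 36. So ||M|| = 36.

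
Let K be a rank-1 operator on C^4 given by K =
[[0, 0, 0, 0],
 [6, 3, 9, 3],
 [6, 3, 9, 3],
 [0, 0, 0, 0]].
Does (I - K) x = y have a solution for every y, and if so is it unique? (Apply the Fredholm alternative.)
(I - K) is invertible (det(I - K) = -11 ≠ 0), so for every y in C^4 the equation (I - K) x = y has a unique solution.

K has rank 1, so it is an outer product K = u v^T: every row of K is a multiple of one row vector. Reading off the entries, u = (0, -3, -3, 0) and v = (-2, -1, -3, -1) (row i of K equals u_i·v^T). A rank-one matrix u v^T satisfies K u = u (v·u) and kills the (3)-dimensional subspace v^⊥, so its characteristic polynomial is lambda^3 (lambda - v·u) with v·u = tr K = 12. Hence the eigenvalues of I - K are 1 (multiplicity 3) and 1 - (12) = -11, so det(I - K) = -11. (Direct check: I - K =
[[1, 0, 0, 0],
 [-6, -2, -9, -3],
 [-6, -3, -8, -3],
 [0, 0, 0, 1]]
has determinant -11.) The finite-dimensional Fredholm alternative says: either (I - K) is invertible, or ker(I - K) ≠ {0} and then range(I - K) = ker((I - K)^*)^⊥, with dim ker(I - K) = dim ker((I - K)^*). Since det(I - K) ≠ 0, 1 is not an eigenvalue of K and ker(I - K) = {0}, so we are in the first case: for every y there is a unique x = (I - K)^(-1) y. Explicitly, by the Sherman–Morrison formula, (I - u v^T)^(-1) = I + u v^T/(1 - v·u), i.e. (I - K)^(-1) = I + K/(-11).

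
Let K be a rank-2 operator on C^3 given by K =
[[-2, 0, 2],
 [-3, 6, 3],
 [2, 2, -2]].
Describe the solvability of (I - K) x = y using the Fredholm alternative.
(I - K) is invertible (det(I - K) = -31 ≠ 0), so for every y in C^3 the equation (I - K) x = y has a unique solution.

K has rank 2 and factors as K = U V^T = u1 v1^T + u2 v2^T with u1 = (2, 3, -2), v1 = (-1, 0, 1), u2 = (0, -3, -1), v2 = (0, -2, 0) (multiplying out reproduces the displayed K). The nonzero eigenvalues of U V^T coincide with those of the 2 x 2 matrix G = V^T U = [[v1·u1, v1·u2], [v2·u1, v2·u2]] = [[-4, -1], [-6, 6]], and by the Sylvester determinant identity det(I_3 - U V^T) = det(I_2 - V^T U) = det([[5, 1], [6, -5]]) = (5)(-5) - (1)(6) = -31. (Direct check: I - K =
[[3, 0, -2],
 [3, -5, -3],
 [-2, -2, 3]]
has determinant -31.) The finite-dimensional Fredholm alternative says: either (I - K) is invertible, or ker(I - K) ≠ {0} and then range(I - K) = ker((I - K)^*)^⊥, with dim ker(I - K) = dim ker((I - K)^*). Since det(I - K) ≠ 0, 1 is not an eigenvalue of K and ker(I - K) = {0}, so we are in the first case: for every y there is a unique x = (I - K)^(-1) y. (Explicitly, by the Woodbury identity, (I - U V^T)^(-1) = I + U (I_2 - G)^(-1) V^T.)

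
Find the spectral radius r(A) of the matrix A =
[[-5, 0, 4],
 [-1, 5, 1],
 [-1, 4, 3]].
r(A) ≈ 5.7953

The eigenvalues of A are the roots of its characteristic polynomial. With M = A (coefficients from the trace, the sum of principal 2x2 minors, and det A):
  p(λ) = det(λ I - M) = λ^3 - 3λ^2 - 25λ + 51.
No integer candidate from the rational root theorem (±divisors of 51) is a root, so the roots are irrational. The cubic discriminant is Δ = 72256 > 0, so there are three distinct real roots. p(-5) = -24 and p(-4) = 39 have opposite signs, so a root lies in (-5, -4); Newton's method refines it to λ ≈ -4.6769. p(1) = 24 and p(2) = -3 have opposite signs, so a root lies in (1, 2); Newton's method refines it to λ ≈ 1.8816. p(5) = -24 and p(6) = 9 have opposite signs, so a root lies in (5, 6); Newton's method refines it to λ ≈ 5.7953. Check (Vieta): the three roots sum to 3, matching tr M = 3.
Thus the eigenvalues (to 4 decimals) are -4.6769 (modulus 4.6769); 1.8816 (modulus 1.8816); 5.7953 (modulus 5.7953). The spectral radius is the largest modulus: r(A) ≈ 5.7953. (Cross-check: r(A) ≤ ||A||_2 ≈ 8.0555; equality holds whenever A is normal, though it can also hold for some non-normal A.)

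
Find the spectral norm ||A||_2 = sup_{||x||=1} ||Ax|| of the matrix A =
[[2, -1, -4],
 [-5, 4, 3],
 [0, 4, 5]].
||A||_2 ≈ 9.6938 (= sqrt(largest eigenvalue of A^T A))

||A||_2 = sigma_max(A) = sqrt(lambda_max(A^T A)). Form the symmetric matrix M = A^T A =
[[29, -22, -23],
 [-22, 33, 36],
 [-23, 36, 50]].
Its characteristic polynomial (trace, sum of principal 2x2 minors, determinant of M give the coefficients) is
  p(λ) = det(λ I - M) = λ^3 - 112λ^2 + 1748λ - 5041.
No integer candidate from the rational root theorem (±divisors of 5041) is a root, so the roots are irrational. The cubic discriminant is Δ = 5713397317 > 0, so there are three distinct real roots. p(3) = -778 and p(4) = 223 have opposite signs, so a root lies in (3, 4); Newton's method refines it to λ ≈ 3.7587. p(14) = 223 and p(15) = -646 have opposite signs, so a root lies in (14, 15); Newton's method refines it to λ ≈ 14.2723. p(93) = -6808 and p(94) = 223 have opposite signs, so a root lies in (93, 94); Newton's method refines it to λ ≈ 93.969. Check (Vieta): the three roots sum to 112, matching tr M = 112.
So the eigenvalues of A^T A are ≈ 3.7587, 14.2723, 93.969 (all ≥ 0, as they must be for A^T A). The largest is λ_max ≈ 93.969, hence ||A||_2 = sqrt(λ_max) ≈ 9.6938.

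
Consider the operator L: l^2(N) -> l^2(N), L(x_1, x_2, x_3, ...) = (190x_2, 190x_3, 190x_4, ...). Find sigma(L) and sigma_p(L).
sigma(L) = closed disk {z in C : |z| ≤ 190}; sigma_p(L) = open disk {z in C : |z| < 190}

Note L = 190·V where V is the unit left shift (V x)_k = x_{k+1}; so sigma(L) = 190·sigma(V) and ||L|| = 190||V||. ||L x||^2 = 36100sum_{k≥2} |x_k|^2 ≤ 36100||x||^2, with equality on {x : x_1 = 0}, so ||L|| = 190. For any lambda with |lambda| < 190, set r = lambda/190 (|r| < 1); the vector x = (1, r, r^2, ...) is in l^2 and satisfies L x = 190(r, r^2, ...) = lambda x, so lambda is an eigenvalue. On the boundary |lambda| = 190 the geometric series diverges, so no l^2 eigenvector exists, but these lambda lie in the approximate point spectrum. Hence sigma(L) is the closed disk of radius 190 and sigma_p(L) is the open disk.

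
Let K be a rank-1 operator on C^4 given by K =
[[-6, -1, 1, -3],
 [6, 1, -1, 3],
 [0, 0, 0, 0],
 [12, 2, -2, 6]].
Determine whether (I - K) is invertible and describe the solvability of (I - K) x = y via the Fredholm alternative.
(I - K) is singular (det(I - K) = 0, i.e. 1 ∈ sigma(K)). (I - K) x = y is solvable iff y ⊥ ker((I - K)^*) = span{(-6, -1, 1, -3)}, i.e. iff -6y_1 - y_2 + y_3 - 3y_4 = 0. When solvable, the solutions are x = y + c·(1, -1, 0, -2), c arbitrary (ker(I - K) = span{(1, -1, 0, -2)}, dimension 1).

K has rank 1, so it is an outer product K = u v^T: every row of K is a multiple of one row vector. Reading off the entries, u = (1, -1, 0, -2) and v = (-6, -1, 1, -3) (row i of K equals u_i·v^T). A rank-one matrix u v^T satisfies K u = u (v·u) and kills the (3)-dimensional subspace v^⊥, so its characteristic polynomial is lambda^3 (lambda - v·u) with v·u = tr K = 1. Hence the eigenvalues of I - K are 1 (multiplicity 3) and 1 - (1) = 0, so det(I - K) = 0. (Direct check: I - K =
[[7, 1, -1, 3],
 [-6, 0, 1, -3],
 [0, 0, 1, 0],
 [-12, -2, 2, -5]]
has determinant 0.) So 1 is an eigenvalue of K and (I - K) is not invertible. The finite-dimensional Fredholm alternative says: either (I - K) is invertible, or ker(I - K) ≠ {0} and then range(I - K) = ker((I - K)^*)^⊥, with dim ker(I - K) = dim ker((I - K)^*). We are in the second case, so we need both kernels. Kernel of I - K: (I - K) u = u - u (v·u) = u - u = 0, so ker(I - K) = span{u} = span{(1, -1, 0, -2)} (it is exactly 1-dimensional because rank(I - K) = 3). Kernel of the adjoint: K is real, so (I - K)^* = I - K^T = I - v u^T, and (I - v u^T) v = v - v (u·v) = 0; hence ker((I - K)^*) = span{v} = span{(-6, -1, 1, -3)}. Therefore (I - K) x = y is solvable iff <y, v> = 0, i.e. iff -6y_1 - y_2 + y_3 - 3y_4 = 0. When this holds, K y = u (v·y) = 0, so (I - K) y = y and x = y is a particular solution; the full solution set is the line x = y + c·u = y + c·(1, -1, 0, -2), c ∈ C.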